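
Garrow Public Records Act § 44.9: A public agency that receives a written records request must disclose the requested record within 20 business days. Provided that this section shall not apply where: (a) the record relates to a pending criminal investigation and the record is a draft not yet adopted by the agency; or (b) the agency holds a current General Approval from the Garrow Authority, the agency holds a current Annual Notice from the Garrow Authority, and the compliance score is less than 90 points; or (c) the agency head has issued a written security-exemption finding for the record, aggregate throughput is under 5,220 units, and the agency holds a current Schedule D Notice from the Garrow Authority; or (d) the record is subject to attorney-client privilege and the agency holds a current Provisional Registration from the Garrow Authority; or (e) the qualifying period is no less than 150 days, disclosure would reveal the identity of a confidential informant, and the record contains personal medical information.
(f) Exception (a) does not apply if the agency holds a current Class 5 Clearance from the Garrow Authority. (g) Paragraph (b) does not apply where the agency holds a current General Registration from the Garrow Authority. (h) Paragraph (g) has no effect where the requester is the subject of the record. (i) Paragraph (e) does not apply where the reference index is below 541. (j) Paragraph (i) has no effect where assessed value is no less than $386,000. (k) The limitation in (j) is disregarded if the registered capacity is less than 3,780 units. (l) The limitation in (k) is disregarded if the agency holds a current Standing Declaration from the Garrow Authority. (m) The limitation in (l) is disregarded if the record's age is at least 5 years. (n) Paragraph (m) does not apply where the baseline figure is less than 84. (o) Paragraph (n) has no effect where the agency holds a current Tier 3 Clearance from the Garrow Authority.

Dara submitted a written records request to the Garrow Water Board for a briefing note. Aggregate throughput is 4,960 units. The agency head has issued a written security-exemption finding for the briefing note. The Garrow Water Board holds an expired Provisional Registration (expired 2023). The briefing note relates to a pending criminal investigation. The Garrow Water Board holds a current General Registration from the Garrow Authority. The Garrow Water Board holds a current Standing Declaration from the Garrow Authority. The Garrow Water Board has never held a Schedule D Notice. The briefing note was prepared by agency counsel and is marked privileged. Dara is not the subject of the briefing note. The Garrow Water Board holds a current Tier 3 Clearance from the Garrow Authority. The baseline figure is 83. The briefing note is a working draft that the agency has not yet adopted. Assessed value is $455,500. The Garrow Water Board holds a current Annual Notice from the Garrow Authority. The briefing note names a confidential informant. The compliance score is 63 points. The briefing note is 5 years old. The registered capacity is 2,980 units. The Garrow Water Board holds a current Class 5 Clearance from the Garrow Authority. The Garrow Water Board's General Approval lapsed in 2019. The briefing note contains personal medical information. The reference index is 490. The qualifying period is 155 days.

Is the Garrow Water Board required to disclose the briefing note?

Exception (a) is satisfied on its face — the briefing note relates to a pending investigation; the briefing note is an unadopted draft. However, paragraph (f) must be considered: (f) is triggered — a current Class 5 Clearance is held. So (a) is unavailable.
Exception (b) fails — no current General Approval is held.
Exception (c) requires that the agency holds a current Schedule D Notice from the Garrow Authority; but no current Schedule D Notice is held, so (c) is unavailable.
Exception (d) requires that the agency holds a current Provisional Registration from the Garrow Authority; but the Provisional Registration is not current, so (d) is unavailable.
All of (e)'s requirements are met (the qualifying period is 155 days, meeting the 150 days threshold; the briefing note names a confidential informant; the briefing note contains personal medical information). However, paragraphs (i)–(o) must be considered: (i) applies — the reference index is 490, below the 541 limit. (j) would limit (i) — assessed value is $455,500, meeting the $386,000 threshold — but (k) sets (j) aside: (k) operates — the registered capacity is 2,980 units, less than the 3,780 units limit. (l) applies (a current Standing Declaration is held), but yields to (m): (m) operates — the record's age is 5 years, meeting the 5 years threshold. (n) would limit (m) — the baseline figure is 83, less than the 84 limit — but (o) sets (n) aside: (o) is triggered — a current Tier 3 Clearance is held. (e) is therefore removed.
None of the exceptions is available; § 44.9 applies in full.

Yes — the Garrow Water Board must disclose the briefing note.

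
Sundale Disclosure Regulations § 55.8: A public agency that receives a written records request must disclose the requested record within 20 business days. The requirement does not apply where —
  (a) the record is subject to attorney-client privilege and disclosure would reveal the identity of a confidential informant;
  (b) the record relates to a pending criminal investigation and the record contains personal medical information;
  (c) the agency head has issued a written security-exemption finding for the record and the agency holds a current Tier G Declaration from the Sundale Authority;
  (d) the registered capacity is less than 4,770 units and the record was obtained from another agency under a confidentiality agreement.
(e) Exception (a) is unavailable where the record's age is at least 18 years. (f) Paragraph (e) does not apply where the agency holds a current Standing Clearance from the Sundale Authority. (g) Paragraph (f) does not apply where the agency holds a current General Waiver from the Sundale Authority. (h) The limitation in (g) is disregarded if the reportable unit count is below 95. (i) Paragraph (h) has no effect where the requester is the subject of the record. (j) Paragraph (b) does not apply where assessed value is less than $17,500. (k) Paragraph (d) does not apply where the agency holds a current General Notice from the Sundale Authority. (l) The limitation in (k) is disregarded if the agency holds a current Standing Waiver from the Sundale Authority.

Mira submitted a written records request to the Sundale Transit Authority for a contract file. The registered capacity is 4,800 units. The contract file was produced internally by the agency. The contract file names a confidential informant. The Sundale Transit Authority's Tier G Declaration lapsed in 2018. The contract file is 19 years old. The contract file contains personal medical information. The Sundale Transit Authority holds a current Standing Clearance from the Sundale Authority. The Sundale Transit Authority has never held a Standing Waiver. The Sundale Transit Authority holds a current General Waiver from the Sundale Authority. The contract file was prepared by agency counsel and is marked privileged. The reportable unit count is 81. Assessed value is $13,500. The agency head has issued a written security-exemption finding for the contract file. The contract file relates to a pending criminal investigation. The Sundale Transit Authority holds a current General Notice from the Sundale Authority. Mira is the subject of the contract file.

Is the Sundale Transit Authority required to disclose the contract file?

Exception (a)'s conditions are all satisfied: the contract file is privileged; the contract file names a confidential informant. But: (e) is triggered — the record's age is 19 years, meeting the 18 years threshold. (f) is triggered (a current Standing Clearance is held), but is itself disapplied by (g): (g) operates against (f): a current General Waiver is held. (h) applies (the reportable unit count is 81, below the 95 limit), but is displaced by (i): (i) operates against (h): Mira is the subject of the contract file. (a) is therefore removed.
Exception (b)'s conditions are all satisfied: the contract file relates to a pending investigation; the contract file contains personal medical information. Turning to paragraph (j): (j) operates against (b): assessed value is $13,500, less than the $17,500 limit. Exception (b) does not apply.
Exception (c) fails — there is no Tier G Declaration in force.
Exception (d) requires that the registered capacity is less than 4,770 units; but the registered capacity is 4,800 units, not less than 4,770 units, so (d) is unavailable.
None of the exceptions is available; § 55.8 applies in full.

Yes — the Sundale Transit Authority must disclose the contract file.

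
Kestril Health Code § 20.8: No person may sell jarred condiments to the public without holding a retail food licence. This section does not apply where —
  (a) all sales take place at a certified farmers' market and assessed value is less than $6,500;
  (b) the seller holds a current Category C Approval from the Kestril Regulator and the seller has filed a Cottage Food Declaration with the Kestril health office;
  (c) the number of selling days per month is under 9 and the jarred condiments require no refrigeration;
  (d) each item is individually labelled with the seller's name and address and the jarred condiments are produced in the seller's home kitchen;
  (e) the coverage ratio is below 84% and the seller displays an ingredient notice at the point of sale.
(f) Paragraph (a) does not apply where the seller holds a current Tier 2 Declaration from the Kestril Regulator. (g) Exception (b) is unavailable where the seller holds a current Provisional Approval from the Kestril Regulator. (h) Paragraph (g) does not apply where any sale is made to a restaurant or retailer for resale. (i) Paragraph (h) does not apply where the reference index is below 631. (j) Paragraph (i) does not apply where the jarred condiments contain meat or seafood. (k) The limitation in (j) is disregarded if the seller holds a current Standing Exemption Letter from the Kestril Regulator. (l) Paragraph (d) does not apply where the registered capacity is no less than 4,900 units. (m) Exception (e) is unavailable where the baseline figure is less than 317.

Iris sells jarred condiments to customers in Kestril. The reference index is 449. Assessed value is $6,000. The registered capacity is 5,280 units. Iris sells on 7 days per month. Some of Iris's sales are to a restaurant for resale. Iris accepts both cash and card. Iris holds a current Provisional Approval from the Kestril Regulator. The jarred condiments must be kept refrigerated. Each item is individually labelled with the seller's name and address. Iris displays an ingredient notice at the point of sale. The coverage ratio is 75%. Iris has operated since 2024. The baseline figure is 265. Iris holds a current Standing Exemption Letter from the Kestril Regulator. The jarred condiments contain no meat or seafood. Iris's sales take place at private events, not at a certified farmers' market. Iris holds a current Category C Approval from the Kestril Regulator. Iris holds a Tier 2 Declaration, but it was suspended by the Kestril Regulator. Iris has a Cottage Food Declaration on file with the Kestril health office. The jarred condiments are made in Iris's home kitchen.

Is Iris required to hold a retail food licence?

Yes — Iris must hold a retail food licence.

Exception (a) requires that all sales take place at a certified farmers' market; but sales are at private events, not a certified farmers' market, so (a) is unavailable.
Exception (b)'s conditions are all satisfied: a current Category C Approval is held; a Cottage Food Declaration is on file. Turning to paragraphs (g)–(k): (g) operates against (b): a current Provisional Approval is held. (h) would limit (g) — some sales are to a restaurant for resale — but (i) sets (h) aside: (i) operates against (h): the reference index is 449, below the 631 limit. (j), which would lift (i), does not operate here — the jarred condiments contain no meat or seafood. So (b) is unavailable.
Exception (c) fails — the jarred condiments require refrigeration.
Exception (d): items are individually labelled; the jarred condiments are home-kitchen produced — every condition holds. Turning to paragraph (l): (l) is triggered — the registered capacity is 5,280 units, meeting the 4,900 units threshold. So (d) is unavailable.
Exception (e)'s conditions are all satisfied: the coverage ratio is 75%, below the 84% limit; an ingredient notice is displayed. But applying paragraph (m): (m) applies — the baseline figure is 265, less than the 317 limit. Exception (e) does not apply.
No exception applies. The general rule governs.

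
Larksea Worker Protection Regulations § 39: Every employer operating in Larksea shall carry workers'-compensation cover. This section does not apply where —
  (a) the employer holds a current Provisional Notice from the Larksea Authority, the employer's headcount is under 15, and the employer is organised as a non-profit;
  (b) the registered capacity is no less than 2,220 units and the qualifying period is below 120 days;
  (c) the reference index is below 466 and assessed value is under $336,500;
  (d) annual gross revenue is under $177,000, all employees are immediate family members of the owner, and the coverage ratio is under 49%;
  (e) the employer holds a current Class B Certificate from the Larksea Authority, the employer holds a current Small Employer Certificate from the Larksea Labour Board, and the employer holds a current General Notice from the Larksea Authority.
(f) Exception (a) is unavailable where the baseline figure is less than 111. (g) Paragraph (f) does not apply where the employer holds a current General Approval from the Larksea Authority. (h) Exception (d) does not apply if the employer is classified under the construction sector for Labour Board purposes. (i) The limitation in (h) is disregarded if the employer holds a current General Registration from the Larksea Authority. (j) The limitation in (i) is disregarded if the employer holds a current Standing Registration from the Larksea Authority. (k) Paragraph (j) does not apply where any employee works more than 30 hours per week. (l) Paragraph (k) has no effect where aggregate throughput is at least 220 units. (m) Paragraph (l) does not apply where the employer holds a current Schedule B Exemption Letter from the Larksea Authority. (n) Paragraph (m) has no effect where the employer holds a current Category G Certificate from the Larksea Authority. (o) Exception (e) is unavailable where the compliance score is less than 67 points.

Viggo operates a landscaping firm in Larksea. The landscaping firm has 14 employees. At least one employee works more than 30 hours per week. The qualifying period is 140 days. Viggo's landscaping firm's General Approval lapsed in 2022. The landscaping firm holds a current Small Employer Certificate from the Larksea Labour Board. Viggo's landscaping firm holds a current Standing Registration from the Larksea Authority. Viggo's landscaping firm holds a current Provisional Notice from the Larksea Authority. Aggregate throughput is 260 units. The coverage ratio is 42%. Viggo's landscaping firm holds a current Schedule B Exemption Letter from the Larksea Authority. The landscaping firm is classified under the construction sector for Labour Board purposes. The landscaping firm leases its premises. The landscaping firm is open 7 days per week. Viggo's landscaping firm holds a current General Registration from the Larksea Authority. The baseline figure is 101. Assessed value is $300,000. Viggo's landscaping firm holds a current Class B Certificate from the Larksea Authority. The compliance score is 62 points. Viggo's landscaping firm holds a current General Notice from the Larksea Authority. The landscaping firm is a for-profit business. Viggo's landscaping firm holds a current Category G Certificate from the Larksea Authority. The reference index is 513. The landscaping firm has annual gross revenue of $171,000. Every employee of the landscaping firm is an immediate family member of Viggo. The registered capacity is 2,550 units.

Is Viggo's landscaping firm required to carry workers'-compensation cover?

Yes — Viggo's landscaping firm must carry workers'-compensation cover.

Exception (a) fails — the employer is for-profit.
Exception (b) requires that the qualifying period is below 120 days; but the qualifying period is 140 days, not below 120 days, so (b) is unavailable.
Exception (c) requires that the reference index is below 466; but the reference index is 513, not below 466, so (c) is unavailable.
All of (d)'s requirements are met (annual gross revenue is $171,000, under the $177,000 limit; every employee is an immediate family member; the coverage ratio is 42%, under the 49% limit). However, paragraphs (h)–(n) must be considered: (h) is triggered — the landscaping firm is classified under the construction sector. (i) applies (a current General Registration is held), but is itself disapplied by (j): (j) operates against (i): a current Standing Registration is held. (k) applies (at least one employee exceeds 30 hours/week), but is set aside by (l): (l) is triggered — aggregate throughput is 260 units, meeting the 220 units threshold. (m) would limit (l) — a current Schedule B Exemption Letter is held — but (n) sets (m) aside: (n) is triggered — a current Category G Certificate is held. Exception (d) does not apply.
Exception (e): a current Class B Certificate is held; a current Small Employer Certificate is held; a current General Notice is held — every condition holds. However, paragraph (o) must be considered: (o) operates against (e): the compliance score is 62 points, less than the 67 points limit. Exception (e) does not apply.
No exception displaces § 39.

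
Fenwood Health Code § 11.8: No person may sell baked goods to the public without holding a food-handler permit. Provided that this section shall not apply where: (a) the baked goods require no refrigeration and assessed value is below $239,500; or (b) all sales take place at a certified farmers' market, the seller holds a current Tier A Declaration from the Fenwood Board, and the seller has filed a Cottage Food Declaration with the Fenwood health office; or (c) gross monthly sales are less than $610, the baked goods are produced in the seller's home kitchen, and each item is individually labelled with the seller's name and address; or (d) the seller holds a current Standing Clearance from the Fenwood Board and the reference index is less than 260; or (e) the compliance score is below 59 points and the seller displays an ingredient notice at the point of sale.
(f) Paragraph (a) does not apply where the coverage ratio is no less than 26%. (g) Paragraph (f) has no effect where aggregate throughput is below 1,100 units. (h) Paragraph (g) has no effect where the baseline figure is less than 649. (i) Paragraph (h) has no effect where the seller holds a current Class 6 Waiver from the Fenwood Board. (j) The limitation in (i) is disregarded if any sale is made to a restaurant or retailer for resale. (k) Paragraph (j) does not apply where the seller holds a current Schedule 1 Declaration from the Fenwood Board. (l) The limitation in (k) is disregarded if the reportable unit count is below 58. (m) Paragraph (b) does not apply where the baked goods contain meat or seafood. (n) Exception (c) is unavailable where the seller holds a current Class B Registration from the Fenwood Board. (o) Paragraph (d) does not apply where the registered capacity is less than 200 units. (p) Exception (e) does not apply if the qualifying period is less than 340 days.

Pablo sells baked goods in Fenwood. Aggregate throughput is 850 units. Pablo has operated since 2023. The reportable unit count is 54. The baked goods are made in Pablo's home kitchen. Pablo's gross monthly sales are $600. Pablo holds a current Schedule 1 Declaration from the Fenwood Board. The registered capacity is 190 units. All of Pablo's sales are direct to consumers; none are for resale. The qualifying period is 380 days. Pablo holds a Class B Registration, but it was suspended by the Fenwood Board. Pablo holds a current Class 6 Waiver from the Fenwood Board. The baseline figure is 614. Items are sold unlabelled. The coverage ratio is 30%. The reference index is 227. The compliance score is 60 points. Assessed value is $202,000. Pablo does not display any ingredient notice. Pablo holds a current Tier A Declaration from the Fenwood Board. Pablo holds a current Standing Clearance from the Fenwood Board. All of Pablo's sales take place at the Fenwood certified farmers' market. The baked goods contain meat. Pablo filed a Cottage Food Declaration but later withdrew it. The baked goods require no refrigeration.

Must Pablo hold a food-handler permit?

No — exception (a) applies; Pablo is not required to hold a food-handler permit.

Exception (a) is satisfied on its face — the baked goods are shelf-stable; assessed value is $202,000, below the $239,500 limit. As to paragraphs (f)–(l): (f) would limit (a) — the coverage ratio is 30%, meeting the 26% threshold — but (g) sets (f) aside: (g) applies — aggregate throughput is 850 units, below the 1,100 units limit. (h) is triggered (the baseline figure is 614, less than the 649 limit), but yields to (i): (i) is triggered — a current Class 6 Waiver is held. (j) is not engaged (no sales are for resale), so (i) stands. Exception (a) stands.
Exception (b) requires that the seller has filed a Cottage Food Declaration with the Fenwood health office; but the Cottage Food Declaration was withdrawn, so (b) is unavailable.
Exception (c) fails — items are sold unlabelled.
Exception (d) is satisfied on its face — a current Standing Clearance is held; the reference index is 227, less than the 260 limit. Turning to paragraph (o): (o) is engaged — the registered capacity is 190 units, less than the 200 units limit. So (d) is unavailable.
Exception (e) does not apply: the compliance score is 60 points, not below 59 points.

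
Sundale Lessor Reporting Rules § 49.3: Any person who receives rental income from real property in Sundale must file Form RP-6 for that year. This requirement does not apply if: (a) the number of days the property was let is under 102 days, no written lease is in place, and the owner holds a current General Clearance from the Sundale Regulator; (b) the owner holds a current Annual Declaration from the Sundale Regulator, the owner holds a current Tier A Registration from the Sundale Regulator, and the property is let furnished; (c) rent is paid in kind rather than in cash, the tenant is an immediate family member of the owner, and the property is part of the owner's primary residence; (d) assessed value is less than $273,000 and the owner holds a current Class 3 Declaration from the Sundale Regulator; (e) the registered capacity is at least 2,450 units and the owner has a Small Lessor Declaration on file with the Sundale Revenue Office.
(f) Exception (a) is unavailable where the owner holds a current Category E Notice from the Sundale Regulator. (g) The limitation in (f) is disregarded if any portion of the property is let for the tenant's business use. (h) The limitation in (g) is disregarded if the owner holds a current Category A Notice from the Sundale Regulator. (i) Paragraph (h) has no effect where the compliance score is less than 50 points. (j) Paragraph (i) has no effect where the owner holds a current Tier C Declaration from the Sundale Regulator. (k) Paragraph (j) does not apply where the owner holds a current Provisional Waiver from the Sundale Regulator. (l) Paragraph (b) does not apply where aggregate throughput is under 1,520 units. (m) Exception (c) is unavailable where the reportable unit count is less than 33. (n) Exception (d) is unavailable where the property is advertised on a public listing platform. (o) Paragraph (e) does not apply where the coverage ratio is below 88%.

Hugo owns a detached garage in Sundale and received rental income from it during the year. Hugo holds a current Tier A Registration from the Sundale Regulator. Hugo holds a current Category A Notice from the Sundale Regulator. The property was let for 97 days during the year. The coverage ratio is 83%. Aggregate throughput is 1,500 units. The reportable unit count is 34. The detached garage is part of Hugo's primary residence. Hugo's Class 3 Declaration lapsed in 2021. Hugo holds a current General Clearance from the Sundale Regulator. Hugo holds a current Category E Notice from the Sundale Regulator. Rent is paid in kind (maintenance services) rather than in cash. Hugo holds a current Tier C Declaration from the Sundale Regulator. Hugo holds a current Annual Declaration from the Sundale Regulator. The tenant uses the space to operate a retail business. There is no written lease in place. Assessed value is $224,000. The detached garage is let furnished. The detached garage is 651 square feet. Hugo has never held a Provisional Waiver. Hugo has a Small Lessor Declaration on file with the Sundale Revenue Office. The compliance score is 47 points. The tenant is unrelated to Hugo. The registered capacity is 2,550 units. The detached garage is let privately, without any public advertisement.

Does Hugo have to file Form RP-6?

Exception (a) is satisfied on its face — the number of days the property was let is 97 days, under the 102 days limit; there is no written lease; a current General Clearance is held. But applying paragraphs (f)–(k): (f) operates — a current Category E Notice is held. (g) is engaged (the space is let for business use), but is displaced by (h): (h) is triggered — a current Category A Notice is held. (i) would limit (h) — the compliance score is 47 points, less than the 50 points limit — but (j) sets (i) aside: (j) operates against (i): a current Tier C Declaration is held. (k) is inapplicable (there is no Provisional Waiver in force), so (j) stands. Exception (a) does not apply.
All of (b)'s requirements are met (a current Annual Declaration is held; a current Tier A Registration is held; the property is let furnished). But: (l) operates against (b): aggregate throughput is 1,500 units, under the 1,520 units limit. Exception (b) does not apply.
Exception (c) fails — the tenant is unrelated to the owner.
Exception (d) does not apply: the Class 3 Declaration is not current.
Exception (e)'s conditions are all satisfied: the registered capacity is 2,550 units, meeting the 2,450 units threshold; a Small Lessor Declaration is on file. But applying paragraph (o): (o) operates against (e): the coverage ratio is 83%, below the 88% limit. Exception (e) does not apply.
No exception displaces § 49.3.

Yes — Hugo must file Form RP-6.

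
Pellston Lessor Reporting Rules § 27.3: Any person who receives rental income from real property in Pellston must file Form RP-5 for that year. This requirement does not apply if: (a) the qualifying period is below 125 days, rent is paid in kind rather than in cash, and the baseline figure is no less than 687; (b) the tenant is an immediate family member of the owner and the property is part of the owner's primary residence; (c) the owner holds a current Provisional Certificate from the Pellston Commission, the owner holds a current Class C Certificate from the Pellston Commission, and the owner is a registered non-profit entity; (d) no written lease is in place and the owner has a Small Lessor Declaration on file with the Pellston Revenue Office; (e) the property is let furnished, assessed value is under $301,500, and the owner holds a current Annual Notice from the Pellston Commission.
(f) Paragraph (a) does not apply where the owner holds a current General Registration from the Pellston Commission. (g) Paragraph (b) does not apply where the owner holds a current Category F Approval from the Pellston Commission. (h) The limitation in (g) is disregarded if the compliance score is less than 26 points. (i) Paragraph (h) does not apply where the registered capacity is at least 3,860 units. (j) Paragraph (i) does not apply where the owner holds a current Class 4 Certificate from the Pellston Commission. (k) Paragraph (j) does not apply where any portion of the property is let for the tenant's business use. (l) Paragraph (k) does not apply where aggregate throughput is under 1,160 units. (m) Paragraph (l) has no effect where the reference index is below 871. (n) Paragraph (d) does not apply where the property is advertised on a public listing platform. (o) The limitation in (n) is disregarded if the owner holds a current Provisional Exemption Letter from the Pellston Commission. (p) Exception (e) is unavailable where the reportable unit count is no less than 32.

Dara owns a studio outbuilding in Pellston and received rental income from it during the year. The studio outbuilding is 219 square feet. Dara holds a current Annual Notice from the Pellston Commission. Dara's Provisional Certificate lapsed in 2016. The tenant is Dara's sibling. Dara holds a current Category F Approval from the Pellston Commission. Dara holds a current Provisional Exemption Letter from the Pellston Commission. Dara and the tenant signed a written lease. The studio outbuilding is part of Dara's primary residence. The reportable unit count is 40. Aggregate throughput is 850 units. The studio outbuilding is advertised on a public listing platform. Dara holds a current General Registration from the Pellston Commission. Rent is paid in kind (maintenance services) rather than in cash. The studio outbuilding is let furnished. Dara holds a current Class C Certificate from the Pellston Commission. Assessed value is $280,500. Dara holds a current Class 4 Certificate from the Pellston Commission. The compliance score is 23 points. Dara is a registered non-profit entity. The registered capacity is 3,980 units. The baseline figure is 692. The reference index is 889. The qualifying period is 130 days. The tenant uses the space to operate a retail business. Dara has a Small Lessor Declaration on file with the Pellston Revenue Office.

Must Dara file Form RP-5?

No — exception (b) applies; Dara is not required to file Form RP-5.

Exception (a) does not apply: the qualifying period is 130 days, not below 125 days.
Exception (b): the tenant is an immediate family member; the studio outbuilding is part of the primary residence — every condition holds. Considering the limiting provisions: (g) would limit (b) — a current Category F Approval is held — but (h) sets (g) aside: (h) operates against (g): the compliance score is 23 points, less than the 26 points limit. (i) is engaged (the registered capacity is 3,980 units, meeting the 3,860 units threshold), but yields to (j): (j) is engaged — a current Class 4 Certificate is held. (k) applies (the space is let for business use), but is overridden by (l): (l) applies — aggregate throughput is 850 units, under the 1,160 units limit. (m) is not engaged (the reference index is 889, not below 871), so (l) stands. So (b) applies.
Exception (c) fails — the Provisional Certificate is not current.
Exception (d) requires that no written lease is in place; but a written lease is in place, so (d) is unavailable.
Exception (e): the property is let furnished; assessed value is $280,500, under the $301,500 limit; a current Annual Notice is held — every condition holds. But: (p) operates — the reportable unit count is 40, meeting the 32 threshold. So (e) is unavailable.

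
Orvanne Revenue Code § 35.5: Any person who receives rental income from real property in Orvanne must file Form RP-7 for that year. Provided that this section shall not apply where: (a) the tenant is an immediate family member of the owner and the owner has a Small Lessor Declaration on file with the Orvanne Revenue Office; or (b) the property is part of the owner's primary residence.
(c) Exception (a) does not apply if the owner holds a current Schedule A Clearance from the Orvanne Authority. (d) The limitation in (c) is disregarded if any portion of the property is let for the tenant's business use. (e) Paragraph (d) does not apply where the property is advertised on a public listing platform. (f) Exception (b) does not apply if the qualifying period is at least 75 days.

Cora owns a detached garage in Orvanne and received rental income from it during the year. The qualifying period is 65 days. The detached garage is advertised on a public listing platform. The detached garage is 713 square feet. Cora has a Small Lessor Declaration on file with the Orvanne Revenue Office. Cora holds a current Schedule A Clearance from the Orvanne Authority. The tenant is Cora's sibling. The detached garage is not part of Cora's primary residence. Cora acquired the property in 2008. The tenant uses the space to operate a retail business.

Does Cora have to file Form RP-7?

All of (a)'s requirements are met (the tenant is an immediate family member; a Small Lessor Declaration is on file). However, paragraphs (c)–(e) must be considered: (c) applies — a current Schedule A Clearance is held. (d) operates (the space is let for business use), but is overridden by (e): (e) operates — the property is publicly advertised. (a) is therefore removed.
Exception (b) fails — the detached garage is not part of the primary residence.
Every exception is unavailable, so the rule governs.

Yes — Cora must file Form RP-7.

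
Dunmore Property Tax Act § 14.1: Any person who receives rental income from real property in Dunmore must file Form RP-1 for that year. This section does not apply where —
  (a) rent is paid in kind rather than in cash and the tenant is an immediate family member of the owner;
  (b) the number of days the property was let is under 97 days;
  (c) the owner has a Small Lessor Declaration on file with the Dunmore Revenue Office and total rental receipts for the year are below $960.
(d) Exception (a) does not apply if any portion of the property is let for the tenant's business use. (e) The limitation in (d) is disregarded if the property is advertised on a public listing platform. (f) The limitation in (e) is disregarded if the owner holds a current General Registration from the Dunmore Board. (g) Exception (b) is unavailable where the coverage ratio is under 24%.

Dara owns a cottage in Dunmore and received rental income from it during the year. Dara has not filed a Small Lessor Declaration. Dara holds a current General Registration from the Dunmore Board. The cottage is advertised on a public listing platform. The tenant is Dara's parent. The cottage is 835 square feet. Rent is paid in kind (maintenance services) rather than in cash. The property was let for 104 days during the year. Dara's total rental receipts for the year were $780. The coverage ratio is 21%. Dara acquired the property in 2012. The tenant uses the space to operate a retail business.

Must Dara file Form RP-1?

Exception (a) is satisfied on its face — rent is paid in kind; the tenant is an immediate family member. However, paragraphs (d)–(f) must be considered: (d) operates against (a): the space is let for business use. (e) is triggered (the property is publicly advertised), but is set aside by (f): (f) operates against (e): a current General Registration is held. (a) is therefore removed.
Exception (b) fails — the number of days the property was let is 104 days, not under 97 days.
Exception (c) fails — no Small Lessor Declaration is on file.
Every exception is unavailable, so the rule governs.

Yes — Dara must file Form RP-1.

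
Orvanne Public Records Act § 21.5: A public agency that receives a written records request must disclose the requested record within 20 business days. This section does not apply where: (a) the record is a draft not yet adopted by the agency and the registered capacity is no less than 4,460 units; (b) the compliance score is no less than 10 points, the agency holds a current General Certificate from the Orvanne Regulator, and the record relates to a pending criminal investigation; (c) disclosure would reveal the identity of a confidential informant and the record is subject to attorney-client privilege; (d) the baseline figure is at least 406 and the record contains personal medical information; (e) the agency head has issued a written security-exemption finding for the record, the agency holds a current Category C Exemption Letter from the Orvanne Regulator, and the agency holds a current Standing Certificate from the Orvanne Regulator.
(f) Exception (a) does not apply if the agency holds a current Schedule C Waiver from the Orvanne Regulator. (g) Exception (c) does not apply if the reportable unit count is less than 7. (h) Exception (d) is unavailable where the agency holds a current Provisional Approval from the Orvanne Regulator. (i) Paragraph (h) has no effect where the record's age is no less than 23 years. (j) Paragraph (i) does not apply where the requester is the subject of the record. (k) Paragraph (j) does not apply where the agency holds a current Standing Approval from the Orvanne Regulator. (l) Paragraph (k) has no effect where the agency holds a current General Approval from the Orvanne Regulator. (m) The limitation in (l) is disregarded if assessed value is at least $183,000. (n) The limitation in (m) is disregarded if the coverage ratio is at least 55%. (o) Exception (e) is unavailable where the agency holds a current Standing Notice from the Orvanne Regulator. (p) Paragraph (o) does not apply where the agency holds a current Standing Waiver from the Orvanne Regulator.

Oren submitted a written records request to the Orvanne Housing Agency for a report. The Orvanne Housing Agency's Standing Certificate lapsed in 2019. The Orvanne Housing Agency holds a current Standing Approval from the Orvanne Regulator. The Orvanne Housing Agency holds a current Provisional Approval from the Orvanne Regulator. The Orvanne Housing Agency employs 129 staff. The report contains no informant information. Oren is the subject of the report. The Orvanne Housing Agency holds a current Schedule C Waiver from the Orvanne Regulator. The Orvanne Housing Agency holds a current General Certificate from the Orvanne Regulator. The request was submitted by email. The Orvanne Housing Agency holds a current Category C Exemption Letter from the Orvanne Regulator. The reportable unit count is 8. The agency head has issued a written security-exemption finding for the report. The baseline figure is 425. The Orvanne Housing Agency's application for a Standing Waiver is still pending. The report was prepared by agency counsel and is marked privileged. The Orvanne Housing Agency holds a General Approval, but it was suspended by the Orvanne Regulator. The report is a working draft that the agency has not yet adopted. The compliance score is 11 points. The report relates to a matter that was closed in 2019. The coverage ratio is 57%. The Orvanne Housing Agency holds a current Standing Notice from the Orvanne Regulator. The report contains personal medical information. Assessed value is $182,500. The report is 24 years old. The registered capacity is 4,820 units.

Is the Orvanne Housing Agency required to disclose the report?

All of (a)'s requirements are met (the report is an unadopted draft; the registered capacity is 4,820 units, meeting the 4,460 units threshold). But: (f) is engaged — a current Schedule C Waiver is held. (a) is therefore removed.
Exception (b) requires that the record relates to a pending criminal investigation; but the report relates to a closed matter, so (b) is unavailable.
Exception (c) fails — the report contains no informant information.
Exception (d)'s conditions are all satisfied: the baseline figure is 425, meeting the 406 threshold; the report contains personal medical information. Considering the limiting provisions: (h) would limit (d) — a current Provisional Approval is held — but (i) sets (h) aside: (i) operates against (h): the record's age is 24 years, meeting the 23 years threshold. (j) applies (Oren is the subject of the report), but is itself disapplied by (k): (k) operates against (j): a current Standing Approval is held. (l) is not triggered (no current General Approval is held), so (k) stands. (d) remains available.
Exception (e) fails — the Standing Certificate is not current.

No — exception (d) applies; the Orvanne Housing Agency is not required to disclose the report.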